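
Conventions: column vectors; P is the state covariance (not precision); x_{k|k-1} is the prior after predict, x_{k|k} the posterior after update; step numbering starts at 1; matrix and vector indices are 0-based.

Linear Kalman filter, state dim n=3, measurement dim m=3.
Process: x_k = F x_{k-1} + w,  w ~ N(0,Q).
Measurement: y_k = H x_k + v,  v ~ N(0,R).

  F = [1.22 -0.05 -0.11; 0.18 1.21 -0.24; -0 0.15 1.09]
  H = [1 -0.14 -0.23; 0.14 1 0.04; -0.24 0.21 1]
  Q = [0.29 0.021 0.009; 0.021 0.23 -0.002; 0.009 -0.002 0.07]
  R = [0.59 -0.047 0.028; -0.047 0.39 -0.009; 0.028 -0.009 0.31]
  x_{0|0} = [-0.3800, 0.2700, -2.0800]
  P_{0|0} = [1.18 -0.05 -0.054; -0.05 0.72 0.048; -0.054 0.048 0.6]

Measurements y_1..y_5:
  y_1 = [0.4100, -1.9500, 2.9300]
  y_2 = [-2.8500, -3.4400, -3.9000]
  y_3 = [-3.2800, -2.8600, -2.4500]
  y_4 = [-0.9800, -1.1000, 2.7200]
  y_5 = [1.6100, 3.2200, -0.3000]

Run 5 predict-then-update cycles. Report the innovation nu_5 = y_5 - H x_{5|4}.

innov = [4.1357, 5.7180, 0.2873]

step 1: x^-=[-0.2483, 0.7575, -2.2267]  P^-=[2.0765 0.1901 -0.1527; 0.1901 1.3120 0.0214; -0.1527 0.0214 0.8148]  S=[2.7537 0.2327 -0.8152; 0.2327 1.7972 0.1909; -0.8152 0.1909 1.3653]  K=[0.7323 0.1730 -0.0346; -0.0472 0.7459 0.0515; 0.0841 -0.0657 0.6863]  nu=[0.2522, -2.5837, 4.9380]  x^+=[-0.6813, -0.9273, 1.3531]  P^+=[0.4464 -0.0340 0.1225; -0.0340 0.3000 -0.0632; 0.1225 -0.0632 0.2584]
step 2: x^-=[-0.9337, -1.5694, 1.3358]  P^-=[0.9288 0.0271 0.1369; 0.0271 0.7098 -0.0731; 0.1369 -0.0731 0.3630]  S=[1.4767 0.0252 -0.1344; 0.0252 1.1219 0.0618; -0.1344 0.0618 0.6587]  K=[0.6018 0.1321 -0.0115; -0.0450 0.6325 0.0369; 0.0900 -0.0648 0.5024]  nu=[-1.8288, -1.7933, -5.1303]  x^+=[-2.2123, -2.8106, -1.2900]  P^+=[0.3687 -0.0326 0.1074; -0.0326 0.2553 -0.0569; 0.1074 -0.0569 0.1966]
step 3: x^-=[-2.4166, -3.4895, -1.8276]  P^-=[0.8163 0.0172 0.1245; 0.0172 0.6366 -0.0599; 0.1245 -0.0599 0.2907]  S=[1.3682 0.0074 -0.1067; 0.0074 1.0445 0.0610; -0.1067 0.0610 0.5891]  K=[0.5713 0.1280 -0.0250; -0.0421 0.6070 0.0476; 0.0830 -0.0560 0.4422]  nu=[-1.7723, 1.0409, -0.4695]  x^+=[-3.2841, -2.8054, -2.2407]  P^+=[0.3485 -0.0294 0.0969; -0.0294 0.2444 -0.0502; 0.0969 -0.0502 0.1737]
step 4: x^-=[-3.6198, -3.4479, -2.8632]  P^-=[0.7885 0.0200 0.1134; 0.0200 0.6172 -0.0493; 0.1134 -0.0493 0.2655]  S=[1.3436 0.0067 -0.1066; 0.0067 1.0260 0.0656; -0.1066 0.0656 0.5709]  K=[0.5618 0.1302 -0.0355; -0.0395 0.5990 0.0560; 0.0776 -0.0495 0.4193]  nu=[1.4986, 2.9692, 5.4385]  x^+=[-2.5844, -1.4237, -0.6134]  P^+=[0.3416 -0.0268 0.0912; -0.0268 0.2406 -0.0461; 0.0912 -0.0461 0.1642]
step 5: x^-=[-3.0143, -2.0407, -0.8822]  P^-=[0.7793 0.0236 0.1071; 0.0236 0.6099 -0.0432; 0.1071 -0.0432 0.2554]  S=[1.3361 0.0085 -0.1088; 0.0085 1.0200 0.0685; -0.1088 0.0685 0.5652]  K=[0.5582 0.1324 -0.0413; -0.0377 0.5958 0.0606; 0.0744 -0.0458 0.4102]  nu=[4.1357, 5.7180, 0.2873]  x^+=[0.0393, 1.2276, -0.7187]  P^+=[0.3387 -0.0252 0.0882; -0.0252 0.2389 -0.0438; 0.0882 -0.0438 0.1600]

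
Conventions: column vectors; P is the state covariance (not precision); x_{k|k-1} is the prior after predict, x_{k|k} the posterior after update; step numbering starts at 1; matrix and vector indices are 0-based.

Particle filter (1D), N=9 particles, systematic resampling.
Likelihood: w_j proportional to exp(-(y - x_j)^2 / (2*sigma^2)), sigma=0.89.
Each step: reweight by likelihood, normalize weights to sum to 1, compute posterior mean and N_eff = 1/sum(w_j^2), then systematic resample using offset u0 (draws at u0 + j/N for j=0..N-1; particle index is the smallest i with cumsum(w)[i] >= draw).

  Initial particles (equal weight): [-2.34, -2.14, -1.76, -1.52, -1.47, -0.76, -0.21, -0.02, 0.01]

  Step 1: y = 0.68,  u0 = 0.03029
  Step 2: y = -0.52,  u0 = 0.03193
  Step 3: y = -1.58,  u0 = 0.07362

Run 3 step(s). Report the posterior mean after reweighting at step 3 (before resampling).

step 1: w=[0.0013, 0.0026, 0.0093, 0.0189, 0.0216, 0.1081, 0.2428, 0.2938, 0.3015]  mean=-0.2216  Neff=4.0193  idx=[3, 5, 6, 6, 7, 7, 7, 8, 8]
step 2: w=[0.0698, 0.1266, 0.1236, 0.1236, 0.1121, 0.1121, 0.1121, 0.1100, 0.1100]  mean=-0.2588  Neff=8.8206  idx=[0, 1, 2, 3, 4, 5, 6, 7, 8]
step 3: w=[0.3010, 0.1973, 0.0923, 0.0923, 0.0649, 0.0649, 0.0649, 0.0612, 0.0612]  mean=-0.6489  Neff=5.9985  idx=[0, 0, 0, 1, 2, 3, 4, 6, 8]

post_mean = -0.6489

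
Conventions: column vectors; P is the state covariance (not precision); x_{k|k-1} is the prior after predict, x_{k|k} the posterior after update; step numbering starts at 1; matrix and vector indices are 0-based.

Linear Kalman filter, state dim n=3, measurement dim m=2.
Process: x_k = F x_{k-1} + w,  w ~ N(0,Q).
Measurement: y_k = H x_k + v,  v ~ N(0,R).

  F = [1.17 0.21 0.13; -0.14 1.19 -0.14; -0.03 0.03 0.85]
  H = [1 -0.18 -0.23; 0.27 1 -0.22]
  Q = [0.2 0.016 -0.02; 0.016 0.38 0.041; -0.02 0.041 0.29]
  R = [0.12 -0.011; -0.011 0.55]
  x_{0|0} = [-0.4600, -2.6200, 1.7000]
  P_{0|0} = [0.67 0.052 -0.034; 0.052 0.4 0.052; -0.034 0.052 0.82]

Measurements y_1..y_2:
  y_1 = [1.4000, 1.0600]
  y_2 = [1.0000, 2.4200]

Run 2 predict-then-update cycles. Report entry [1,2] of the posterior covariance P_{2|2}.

P_post[1,2] = 0.0873

step 1: x^-=[-0.8674, -3.2914, 1.3802]  P^-=[1.1667 0.0749 0.0269; 0.0749 0.9397 0.0147; 0.0269 0.0147 0.8877]  S=[1.3260 0.2406; 0.2406 1.6484]  K=[0.8452 0.1096; -0.1838 0.6072; -0.1198 -0.0877]  nu=[1.9924, 4.8892]  x^+=[1.3521, -0.6891, 0.7130]  P^+=[0.1552 0.0526 0.1980; 0.0526 0.3409 0.0869; 0.1980 0.0869 0.8510]
step 2: x^-=[1.5300, -1.1091, 0.5448]  P^-=[0.5327 0.1068 0.2842; 0.1068 0.8437 0.0152; 0.2842 0.0152 0.8995]  S=[0.5597 0.0450; 0.0450 1.4933]  K=[0.7924 0.1021; -0.1339 0.5861; 0.1392 -0.0751]  nu=[-0.6043, 3.2359]  x^+=[1.3815, 0.8684, 0.2176]  P^+=[0.1584 0.0566 0.2359; 0.0566 0.3278 0.0873; 0.2359 0.0873 0.8812]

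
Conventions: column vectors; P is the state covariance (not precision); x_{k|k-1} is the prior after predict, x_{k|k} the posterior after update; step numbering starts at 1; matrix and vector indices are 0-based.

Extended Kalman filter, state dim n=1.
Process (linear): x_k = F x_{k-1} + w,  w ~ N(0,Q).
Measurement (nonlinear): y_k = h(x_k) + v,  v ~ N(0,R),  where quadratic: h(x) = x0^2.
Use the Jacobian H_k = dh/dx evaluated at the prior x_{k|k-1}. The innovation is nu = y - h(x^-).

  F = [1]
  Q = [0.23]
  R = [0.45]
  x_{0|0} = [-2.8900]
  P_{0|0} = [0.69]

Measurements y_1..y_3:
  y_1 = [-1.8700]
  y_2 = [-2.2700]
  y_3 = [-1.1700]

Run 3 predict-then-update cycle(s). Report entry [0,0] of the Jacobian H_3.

step 1: x^-=[-2.8900]  P^-=[0.9200]  H_jac=[-5.7800]  S=[31.1857]  K=[-0.1705]  nu=[-10.2221]  x^+=[-1.1470]  P^+=[0.0133]
step 2: x^-=[-1.1470]  P^-=[0.2433]  H_jac=[-2.2940]  S=[1.7302]  K=[-0.3225]  nu=[-3.5856]  x^+=[0.0095]  P^+=[0.0633]
step 3: x^-=[0.0095]  P^-=[0.2933]  H_jac=[0.0191]  S=[0.4501]  K=[0.0124]  nu=[-1.1701]  x^+=[-0.0050]  P^+=[0.2932]

H_jac[0,0] = 0.0191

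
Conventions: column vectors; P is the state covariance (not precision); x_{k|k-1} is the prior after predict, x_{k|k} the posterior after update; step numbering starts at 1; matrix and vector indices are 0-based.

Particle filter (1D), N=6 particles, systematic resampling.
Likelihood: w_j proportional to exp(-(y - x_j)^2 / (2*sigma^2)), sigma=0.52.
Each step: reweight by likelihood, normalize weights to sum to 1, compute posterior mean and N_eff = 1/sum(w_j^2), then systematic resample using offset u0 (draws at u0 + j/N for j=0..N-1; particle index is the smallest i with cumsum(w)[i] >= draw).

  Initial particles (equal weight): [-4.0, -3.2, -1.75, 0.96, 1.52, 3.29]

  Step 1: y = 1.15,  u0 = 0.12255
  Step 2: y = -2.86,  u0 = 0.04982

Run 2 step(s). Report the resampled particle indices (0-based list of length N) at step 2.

step 1: w=[0.0000, 0.0000, 0.0000, 0.5464, 0.4535, 0.0001]  mean=1.2142  Neff=1.9834  idx=[3, 3, 3, 4, 4, 4]
step 2: w=[0.3333, 0.3333, 0.3333, 0.0001, 0.0001, 0.0001]  mean=0.9601  Neff=3.0012  idx=[0, 0, 1, 1, 2, 2]

resampled_idx = [0, 0, 1, 1, 2, 2]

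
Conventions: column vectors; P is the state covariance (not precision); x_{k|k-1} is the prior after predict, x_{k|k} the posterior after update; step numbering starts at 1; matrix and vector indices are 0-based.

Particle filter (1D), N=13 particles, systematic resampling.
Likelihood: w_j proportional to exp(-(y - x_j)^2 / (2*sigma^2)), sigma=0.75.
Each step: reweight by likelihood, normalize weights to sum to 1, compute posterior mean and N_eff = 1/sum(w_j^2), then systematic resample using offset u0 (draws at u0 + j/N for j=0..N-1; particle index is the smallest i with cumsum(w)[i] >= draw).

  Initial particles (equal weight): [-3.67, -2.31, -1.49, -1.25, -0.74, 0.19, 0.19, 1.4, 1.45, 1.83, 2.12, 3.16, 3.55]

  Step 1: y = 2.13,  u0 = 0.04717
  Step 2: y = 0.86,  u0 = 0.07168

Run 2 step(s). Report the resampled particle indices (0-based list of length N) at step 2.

resampled_idx = [0, 1, 1, 2, 2, 3, 3, 4, 5, 6, 7, 9, 10]

step 1: w=[0.0000, 0.0000, 0.0000, 0.0000, 0.0002, 0.0092, 0.0092, 0.1623, 0.1728, 0.2407, 0.2607, 0.1015, 0.0434]  mean=1.9492  Neff=5.1428  idx=[7, 7, 8, 8, 9, 9, 9, 9, 10, 10, 10, 11, 12]
step 2: w=[0.1406, 0.1406, 0.1338, 0.1338, 0.0790, 0.0790, 0.0790, 0.0790, 0.0444, 0.0444, 0.0444, 0.0017, 0.0003]  mean=1.6488  Neff=9.4140  idx=[0, 1, 1, 2, 2, 3, 3, 4, 5, 6, 7, 9, 10]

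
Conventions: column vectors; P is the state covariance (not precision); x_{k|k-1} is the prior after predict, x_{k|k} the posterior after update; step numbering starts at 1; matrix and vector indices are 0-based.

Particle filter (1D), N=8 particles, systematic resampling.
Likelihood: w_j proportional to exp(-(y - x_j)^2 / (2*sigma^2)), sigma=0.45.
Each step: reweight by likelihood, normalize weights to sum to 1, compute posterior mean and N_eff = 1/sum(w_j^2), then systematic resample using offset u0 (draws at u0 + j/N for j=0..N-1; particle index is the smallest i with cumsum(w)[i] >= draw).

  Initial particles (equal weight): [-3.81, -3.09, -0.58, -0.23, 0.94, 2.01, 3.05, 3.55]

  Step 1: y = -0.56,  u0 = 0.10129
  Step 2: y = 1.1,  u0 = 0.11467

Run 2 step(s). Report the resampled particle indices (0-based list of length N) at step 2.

step 1: w=[0.0000, 0.0000, 0.5653, 0.4325, 0.0022, 0.0000, 0.0000, 0.0000]  mean=-0.4253  Neff=1.9738  idx=[2, 2, 2, 2, 3, 3, 3, 3]
step 2: w=[0.0173, 0.0173, 0.0173, 0.0173, 0.2327, 0.2327, 0.2327, 0.2327]  mean=-0.2542  Neff=4.5902  idx=[4, 4, 5, 5, 6, 6, 7, 7]

resampled_idx = [4, 4, 5, 5, 6, 6, 7, 7]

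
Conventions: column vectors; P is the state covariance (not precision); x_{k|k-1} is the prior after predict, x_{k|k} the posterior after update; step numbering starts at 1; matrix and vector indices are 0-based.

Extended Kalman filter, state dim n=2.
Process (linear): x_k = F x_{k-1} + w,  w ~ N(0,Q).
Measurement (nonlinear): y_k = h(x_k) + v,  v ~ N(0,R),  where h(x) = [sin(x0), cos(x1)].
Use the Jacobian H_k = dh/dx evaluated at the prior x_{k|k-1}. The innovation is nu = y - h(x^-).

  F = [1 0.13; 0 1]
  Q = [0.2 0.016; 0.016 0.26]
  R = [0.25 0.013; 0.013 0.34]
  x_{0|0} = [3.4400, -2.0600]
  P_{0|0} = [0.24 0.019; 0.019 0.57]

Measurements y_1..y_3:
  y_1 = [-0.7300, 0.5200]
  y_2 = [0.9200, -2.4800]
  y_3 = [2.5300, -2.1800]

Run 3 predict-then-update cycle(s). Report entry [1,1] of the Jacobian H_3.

H_jac[1,1] = 0.0826

step 1: x^-=[3.1722, -2.0600]  P^-=[0.4546 0.1091; 0.1091 0.8300]  H_jac=[-0.9995 0.0000; 0.0000 0.8827]  S=[0.7041 -0.0833; -0.0833 0.9867]  K=[-0.6401 0.0436; -0.0677 0.7368]  nu=[-0.6994, 0.9899]  x^+=[3.6630, -1.2832]  P^+=[0.1595 0.0074; 0.0074 0.2828]
step 2: x^-=[3.4962, -1.2832]  P^-=[0.3662 0.0601; 0.0601 0.5428]  H_jac=[-0.9378 0.0000; 0.0000 0.9589]  S=[0.5721 -0.0411; -0.0411 0.8391]  K=[-0.5975 0.0395; -0.0542 0.6176]  nu=[1.2672, -2.7636]  x^+=[2.6300, -3.0589]  P^+=[0.1587 0.0059; 0.0059 0.2183]
step 3: x^-=[2.2323, -3.0589]  P^-=[0.3640 0.0503; 0.0503 0.4783]  H_jac=[-0.6143 0.0000; 0.0000 0.0826]  S=[0.3874 0.0104; 0.0104 0.3433]  K=[-0.5780 0.0297; -0.0829 0.1176]  nu=[1.7409, -1.1834]  x^+=[1.1909, -3.3424]  P^+=[0.2346 0.0312; 0.0312 0.4710]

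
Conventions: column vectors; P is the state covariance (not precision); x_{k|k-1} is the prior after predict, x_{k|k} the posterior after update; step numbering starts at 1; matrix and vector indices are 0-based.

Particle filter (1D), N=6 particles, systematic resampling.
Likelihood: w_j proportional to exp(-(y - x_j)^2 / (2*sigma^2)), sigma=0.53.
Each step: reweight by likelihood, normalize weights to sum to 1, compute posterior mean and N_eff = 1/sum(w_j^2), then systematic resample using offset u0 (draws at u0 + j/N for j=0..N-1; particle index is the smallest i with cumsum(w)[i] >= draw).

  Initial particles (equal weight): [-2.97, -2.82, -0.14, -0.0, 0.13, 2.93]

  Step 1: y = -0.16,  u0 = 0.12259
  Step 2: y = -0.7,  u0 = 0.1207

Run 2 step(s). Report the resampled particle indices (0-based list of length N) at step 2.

resampled_idx = [0, 1, 2, 3, 4, 5]

step 1: w=[0.0000, 0.0000, 0.3549, 0.3393, 0.3058, 0.0000]  mean=-0.0099  Neff=2.9887  idx=[2, 2, 3, 3, 4, 4]
step 2: w=[0.2229, 0.2229, 0.1628, 0.1628, 0.1143, 0.1143]  mean=-0.0327  Neff=5.6020  idx=[0, 1, 2, 3, 4, 5]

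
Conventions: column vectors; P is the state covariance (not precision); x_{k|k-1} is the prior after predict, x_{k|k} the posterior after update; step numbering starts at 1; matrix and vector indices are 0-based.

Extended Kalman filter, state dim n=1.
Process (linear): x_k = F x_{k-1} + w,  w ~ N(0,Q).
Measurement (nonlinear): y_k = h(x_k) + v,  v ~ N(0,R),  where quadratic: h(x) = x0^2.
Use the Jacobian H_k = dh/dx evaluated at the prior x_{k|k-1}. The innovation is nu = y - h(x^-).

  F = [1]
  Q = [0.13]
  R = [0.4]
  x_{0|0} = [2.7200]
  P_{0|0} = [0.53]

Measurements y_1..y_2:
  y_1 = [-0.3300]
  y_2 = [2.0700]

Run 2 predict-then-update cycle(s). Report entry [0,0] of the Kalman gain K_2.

step 1: x^-=[2.7200]  P^-=[0.6600]  H_jac=[5.4400]  S=[19.9318]  K=[0.1801]  nu=[-7.7284]  x^+=[1.3278]  P^+=[0.0132]
step 2: x^-=[1.3278]  P^-=[0.1432]  H_jac=[2.6557]  S=[1.4103]  K=[0.2697]  nu=[0.3068]  x^+=[1.4106]  P^+=[0.0406]

K[0,0] = 0.2697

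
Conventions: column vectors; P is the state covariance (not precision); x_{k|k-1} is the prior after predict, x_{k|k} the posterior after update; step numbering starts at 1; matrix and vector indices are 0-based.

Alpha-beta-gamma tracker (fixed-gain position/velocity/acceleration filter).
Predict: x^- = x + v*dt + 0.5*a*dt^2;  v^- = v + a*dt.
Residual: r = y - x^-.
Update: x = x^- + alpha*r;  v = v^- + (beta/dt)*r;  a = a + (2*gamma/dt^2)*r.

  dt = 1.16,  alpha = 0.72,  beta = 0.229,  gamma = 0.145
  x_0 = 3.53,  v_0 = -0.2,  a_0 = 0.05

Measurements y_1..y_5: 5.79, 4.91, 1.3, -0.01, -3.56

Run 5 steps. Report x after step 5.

step 1: x_pred=3.3316  r=2.4584  x^+=5.1017  v^+=0.3433  a^+=0.5798
step 2: x_pred=5.8900  r=-0.9800  x^+=5.1844  v^+=0.8224  a^+=0.3686
step 3: x_pred=6.3864  r=-5.0864  x^+=2.7242  v^+=0.2459  a^+=-0.7276
step 4: x_pred=2.5199  r=-2.5299  x^+=0.6984  v^+=-1.0976  a^+=-1.2728
step 5: x_pred=-1.4312  r=-2.1288  x^+=-2.9639  v^+=-2.9943  a^+=-1.7316

x_post = -2.9639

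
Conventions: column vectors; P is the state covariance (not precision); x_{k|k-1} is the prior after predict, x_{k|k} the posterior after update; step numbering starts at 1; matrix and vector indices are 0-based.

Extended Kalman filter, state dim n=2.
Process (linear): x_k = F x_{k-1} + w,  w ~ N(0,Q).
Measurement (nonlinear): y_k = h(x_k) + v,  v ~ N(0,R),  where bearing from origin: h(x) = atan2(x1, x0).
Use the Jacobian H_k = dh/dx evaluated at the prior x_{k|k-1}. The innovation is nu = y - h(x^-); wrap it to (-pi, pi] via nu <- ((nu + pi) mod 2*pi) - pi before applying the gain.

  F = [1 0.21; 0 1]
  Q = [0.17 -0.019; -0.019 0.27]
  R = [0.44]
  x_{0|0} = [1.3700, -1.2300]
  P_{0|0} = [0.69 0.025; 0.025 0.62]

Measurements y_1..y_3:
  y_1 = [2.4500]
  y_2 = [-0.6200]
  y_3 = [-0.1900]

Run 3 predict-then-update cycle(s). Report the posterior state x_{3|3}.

step 1: x^-=[1.1117, -1.2300]  P^-=[0.8978 0.1362; 0.1362 0.8900]  H_jac=[0.4475 0.4044]  S=[0.8146]  K=[0.5608; 0.5167]  nu=[-2.9973]  x^+=[-0.5691, -2.7786]  P^+=[0.6417 -0.0998; -0.0998 0.6725]
step 2: x^-=[-1.1527, -2.7786]  P^-=[0.7994 0.0224; 0.0224 0.9425]  H_jac=[0.3071 -0.1274]  S=[0.5289]  K=[0.4587; -0.2140]  nu=[1.3440]  x^+=[-0.5362, -3.0662]  P^+=[0.6881 0.0743; 0.0743 0.9183]
step 3: x^-=[-1.1801, -3.0662]  P^-=[0.9298 0.2482; 0.2482 1.1883]  H_jac=[0.2841 -0.1093]  S=[0.5138]  K=[0.4612; -0.1156]  nu=[1.7482]  x^+=[-0.3737, -3.2684]  P^+=[0.8205 0.2756; 0.2756 1.1815]

x_post = [-0.3737, -3.2684]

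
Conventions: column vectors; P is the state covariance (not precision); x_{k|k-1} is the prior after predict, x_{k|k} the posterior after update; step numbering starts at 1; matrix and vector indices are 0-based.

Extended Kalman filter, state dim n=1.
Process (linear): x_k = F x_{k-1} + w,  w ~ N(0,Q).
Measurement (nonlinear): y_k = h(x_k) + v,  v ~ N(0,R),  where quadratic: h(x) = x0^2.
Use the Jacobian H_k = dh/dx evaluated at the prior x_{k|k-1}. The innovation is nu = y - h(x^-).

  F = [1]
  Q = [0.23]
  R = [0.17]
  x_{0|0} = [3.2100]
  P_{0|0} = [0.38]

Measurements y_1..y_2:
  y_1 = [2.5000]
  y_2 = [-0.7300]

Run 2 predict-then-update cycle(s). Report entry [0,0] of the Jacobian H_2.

H_jac[0,0] = 4.0051

step 1: x^-=[3.2100]  P^-=[0.6100]  H_jac=[6.4200]  S=[25.3120]  K=[0.1547]  nu=[-7.8041]  x^+=[2.0026]  P^+=[0.0041]
step 2: x^-=[2.0026]  P^-=[0.2341]  H_jac=[4.0051]  S=[3.9252]  K=[0.2389]  nu=[-4.7403]  x^+=[0.8703]  P^+=[0.0101]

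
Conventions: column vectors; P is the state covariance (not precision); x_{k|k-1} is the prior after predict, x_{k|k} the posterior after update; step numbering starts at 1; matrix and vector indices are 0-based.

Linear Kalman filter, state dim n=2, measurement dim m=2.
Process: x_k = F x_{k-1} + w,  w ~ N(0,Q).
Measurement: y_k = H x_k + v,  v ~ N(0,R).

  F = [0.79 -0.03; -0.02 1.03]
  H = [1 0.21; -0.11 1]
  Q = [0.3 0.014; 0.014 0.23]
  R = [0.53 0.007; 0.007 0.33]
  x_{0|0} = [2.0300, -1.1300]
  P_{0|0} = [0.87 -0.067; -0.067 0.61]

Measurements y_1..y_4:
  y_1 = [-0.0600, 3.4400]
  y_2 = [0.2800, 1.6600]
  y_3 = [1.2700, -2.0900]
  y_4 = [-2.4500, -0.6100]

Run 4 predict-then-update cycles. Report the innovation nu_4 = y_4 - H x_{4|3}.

innov = [-2.9684, -0.2611]

step 1: x^-=[1.6376, -1.2045]  P^-=[0.8467 -0.0732; -0.0732 0.8803]  S=[1.3848 0.0273; 0.0273 1.2366]  K=[0.6032 -0.1478; 0.0666 0.7169]  nu=[-1.4447, 4.8246]  x^+=[0.0532, 2.1580]  P^+=[0.3206 -0.0093; -0.0093 0.2360]
step 2: x^-=[-0.0227, 2.2217]  P^-=[0.5008 -0.0059; -0.0059 0.4809]  S=[1.0495 0.0471; 0.0471 0.8183]  K=[0.4806 -0.1022; 0.0643 0.5848]  nu=[-0.1638, -0.5642]  x^+=[-0.0438, 1.8812]  P^+=[0.2545 -0.0024; -0.0024 0.1932]
step 3: x^-=[-0.0910, 1.9385]  P^-=[0.4591 0.0021; 0.0021 0.4351]  S=[1.0092 0.0499; 0.0499 0.7702]  K=[0.4600 -0.0927; 0.0649 0.5604]  nu=[0.9539, -4.0385]  x^+=[0.7220, -0.2629]  P^+=[0.2433 -0.0006; -0.0006 0.1853]
step 4: x^-=[0.5783, -0.2853]  P^-=[0.4520 0.0039; 0.0039 0.4267]  S=[1.0025 0.0507; 0.0507 0.7613]  K=[0.4563 -0.0905; 0.0652 0.5556]  nu=[-2.9684, -0.2611]  x^+=[-0.7525, -0.6239]  P^+=[0.2412 -0.0002; -0.0002 0.1838]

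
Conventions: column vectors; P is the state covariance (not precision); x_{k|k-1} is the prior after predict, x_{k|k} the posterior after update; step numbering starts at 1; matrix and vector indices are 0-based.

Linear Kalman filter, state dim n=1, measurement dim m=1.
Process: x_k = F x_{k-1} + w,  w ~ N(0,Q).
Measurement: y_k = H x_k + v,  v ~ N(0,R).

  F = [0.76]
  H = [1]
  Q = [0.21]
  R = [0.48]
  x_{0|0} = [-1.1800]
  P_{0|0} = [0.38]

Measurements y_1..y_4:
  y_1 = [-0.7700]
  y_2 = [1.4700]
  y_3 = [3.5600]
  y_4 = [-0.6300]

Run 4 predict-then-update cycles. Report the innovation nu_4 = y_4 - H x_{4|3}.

step 1: x^-=[-0.8968]  P^-=[0.4295]  S=[0.9095]  K=[0.4722]  nu=[0.1268]  x^+=[-0.8369]  P^+=[0.2267]
step 2: x^-=[-0.6361]  P^-=[0.3409]  S=[0.8209]  K=[0.4153]  nu=[2.1061]  x^+=[0.2386]  P^+=[0.1993]
step 3: x^-=[0.1813]  P^-=[0.3251]  S=[0.8051]  K=[0.4038]  nu=[3.3787]  x^+=[1.5457]  P^+=[0.1938]
step 4: x^-=[1.1748]  P^-=[0.3220]  S=[0.8020]  K=[0.4015]  nu=[-1.8048]  x^+=[0.4502]  P^+=[0.1927]

innov = [-1.8048]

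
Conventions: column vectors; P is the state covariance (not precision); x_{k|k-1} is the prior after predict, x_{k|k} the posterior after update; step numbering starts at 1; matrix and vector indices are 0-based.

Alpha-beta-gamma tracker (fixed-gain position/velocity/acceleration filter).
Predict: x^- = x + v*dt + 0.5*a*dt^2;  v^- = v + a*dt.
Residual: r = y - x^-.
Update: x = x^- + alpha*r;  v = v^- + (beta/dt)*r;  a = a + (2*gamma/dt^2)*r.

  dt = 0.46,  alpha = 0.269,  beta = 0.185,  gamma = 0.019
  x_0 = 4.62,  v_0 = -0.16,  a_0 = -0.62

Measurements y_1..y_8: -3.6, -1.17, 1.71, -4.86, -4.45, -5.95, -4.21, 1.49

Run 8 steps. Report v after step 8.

v_post = 2.0158

step 1: x_pred=4.4808  r=-8.0808  x^+=2.3071  v^+=-3.6951  a^+=-2.0712
step 2: x_pred=0.3882  r=-1.5582  x^+=-0.0310  v^+=-5.2745  a^+=-2.3510
step 3: x_pred=-2.7060  r=4.4160  x^+=-1.5181  v^+=-4.5800  a^+=-1.5580
step 4: x_pred=-3.7897  r=-1.0703  x^+=-4.0776  v^+=-5.7271  a^+=-1.7502
step 5: x_pred=-6.8972  r=2.4472  x^+=-6.2389  v^+=-5.5480  a^+=-1.3107
step 6: x_pred=-8.9297  r=2.9797  x^+=-8.1281  v^+=-4.9525  a^+=-0.7756
step 7: x_pred=-10.4884  r=6.2784  x^+=-8.7995  v^+=-2.7843  a^+=0.3519
step 8: x_pred=-10.0430  r=11.5330  x^+=-6.9407  v^+=2.0158  a^+=2.4230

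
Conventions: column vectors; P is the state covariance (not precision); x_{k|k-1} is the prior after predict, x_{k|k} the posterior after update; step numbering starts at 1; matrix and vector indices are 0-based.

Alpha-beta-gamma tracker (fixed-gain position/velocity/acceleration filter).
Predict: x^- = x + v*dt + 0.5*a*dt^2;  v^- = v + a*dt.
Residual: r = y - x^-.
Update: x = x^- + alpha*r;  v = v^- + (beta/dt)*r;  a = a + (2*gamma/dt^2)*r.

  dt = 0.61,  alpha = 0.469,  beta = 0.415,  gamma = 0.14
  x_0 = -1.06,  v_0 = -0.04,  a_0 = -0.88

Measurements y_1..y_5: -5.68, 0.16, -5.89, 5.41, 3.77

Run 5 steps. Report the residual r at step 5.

resid = -0.0667

step 1: x_pred=-1.2481  r=-4.4319  x^+=-3.3267  v^+=-3.5919  a^+=-4.2149
step 2: x_pred=-6.3019  r=6.4619  x^+=-3.2713  v^+=-1.7668  a^+=0.6476
step 3: x_pred=-4.2285  r=-1.6615  x^+=-5.0078  v^+=-2.5021  a^+=-0.6026
step 4: x_pred=-6.6462  r=12.0562  x^+=-0.9918  v^+=5.3324  a^+=8.4695
step 5: x_pred=3.8367  r=-0.0667  x^+=3.8054  v^+=10.4534  a^+=8.4193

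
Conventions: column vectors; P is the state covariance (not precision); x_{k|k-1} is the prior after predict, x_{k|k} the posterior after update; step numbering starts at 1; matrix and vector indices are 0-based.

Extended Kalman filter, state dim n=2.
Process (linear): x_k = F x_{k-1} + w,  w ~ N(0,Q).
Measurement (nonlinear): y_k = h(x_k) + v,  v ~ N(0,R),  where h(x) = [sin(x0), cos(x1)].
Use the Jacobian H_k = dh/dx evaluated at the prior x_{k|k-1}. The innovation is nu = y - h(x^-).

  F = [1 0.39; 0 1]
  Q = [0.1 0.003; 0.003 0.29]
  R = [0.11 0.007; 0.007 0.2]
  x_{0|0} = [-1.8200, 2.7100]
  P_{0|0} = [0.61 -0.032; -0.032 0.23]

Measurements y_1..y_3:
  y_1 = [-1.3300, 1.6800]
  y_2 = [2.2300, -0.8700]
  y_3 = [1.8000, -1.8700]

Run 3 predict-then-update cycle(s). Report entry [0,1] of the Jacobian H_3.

step 1: x^-=[-0.7631, 2.7100]  P^-=[0.7200 0.0607; 0.0607 0.5200]  H_jac=[0.7227 0.0000; 0.0000 -0.4183]  S=[0.4861 -0.0114; -0.0114 0.2910]  K=[1.0695 -0.0455; 0.0729 -0.7447]  nu=[-0.6388, 2.5883]  x^+=[-1.5642, 0.7360]  P^+=[0.1623 0.0039; 0.0039 0.3548]
step 2: x^-=[-1.2772, 0.7360]  P^-=[0.3193 0.1453; 0.1453 0.6448]  H_jac=[0.2894 0.0000; 0.0000 -0.6713]  S=[0.1367 -0.0212; -0.0212 0.4906]  K=[0.6494 -0.1707; 0.1716 -0.8749]  nu=[3.1872, -1.6112]  x^+=[1.0675, 2.6927]  P^+=[0.2427 0.0441; 0.0441 0.2589]
step 3: x^-=[2.1176, 2.6927]  P^-=[0.4164 0.1480; 0.1480 0.5489]  H_jac=[-0.5200 0.0000; 0.0000 -0.4340]  S=[0.2226 0.0404; 0.0404 0.3034]  K=[-0.9575 -0.0842; -0.2083 -0.7574]  nu=[0.9458, -0.9691]  x^+=[1.2937, 3.2296]  P^+=[0.2037 0.0543; 0.0543 0.3524]

H_jac[0,1] = 0.0000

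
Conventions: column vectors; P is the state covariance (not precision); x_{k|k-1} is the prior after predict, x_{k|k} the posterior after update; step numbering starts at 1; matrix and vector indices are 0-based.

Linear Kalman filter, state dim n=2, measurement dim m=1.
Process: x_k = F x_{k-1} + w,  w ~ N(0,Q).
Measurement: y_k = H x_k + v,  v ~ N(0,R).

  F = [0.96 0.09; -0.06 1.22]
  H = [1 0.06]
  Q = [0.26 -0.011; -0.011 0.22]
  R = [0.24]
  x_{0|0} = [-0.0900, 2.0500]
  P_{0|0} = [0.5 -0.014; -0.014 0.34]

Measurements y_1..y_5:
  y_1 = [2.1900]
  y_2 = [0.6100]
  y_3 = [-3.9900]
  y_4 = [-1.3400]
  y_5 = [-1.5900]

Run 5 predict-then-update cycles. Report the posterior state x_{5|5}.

step 1: x^-=[0.0981, 2.5064]  P^-=[0.7211 -0.0188; -0.0188 0.7299]  S=[0.9615]  K=[0.7488; 0.0260]  nu=[1.9415]  x^+=[1.5520, 2.5569]  P^+=[0.1820 -0.0375; -0.0375 0.7293]
step 2: x^-=[1.7200, 3.0263]  P^-=[0.4271 0.0149; 0.0149 1.3116]  S=[0.6736]  K=[0.6354; 0.1389]  nu=[-1.2916]  x^+=[0.8993, 2.8469]  P^+=[0.1552 -0.0446; -0.0446 1.2986]
step 3: x^-=[1.1196, 3.4193]  P^-=[0.4058 0.0707; 0.0707 2.1599]  S=[0.6621]  K=[0.6194; 0.3025]  nu=[-5.3148]  x^+=[-2.1721, 1.8117]  P^+=[0.1518 -0.0534; -0.0534 2.0993]
step 4: x^-=[-1.9222, 2.3406]  P^-=[0.4077 0.1485; 0.1485 3.3530]  S=[0.6776]  K=[0.6149; 0.5161]  nu=[0.4417]  x^+=[-1.6506, 2.5686]  P^+=[0.1516 -0.0665; -0.0665 3.1725]
step 5: x^-=[-1.3534, 3.2327]  P^-=[0.4139 0.2511; 0.2511 4.9522]  S=[0.7018]  K=[0.6112; 0.7811]  nu=[-0.4306]  x^+=[-1.6165, 2.8963]  P^+=[0.1517 -0.0840; -0.0840 4.5240]

x_post = [-1.6165, 2.8963]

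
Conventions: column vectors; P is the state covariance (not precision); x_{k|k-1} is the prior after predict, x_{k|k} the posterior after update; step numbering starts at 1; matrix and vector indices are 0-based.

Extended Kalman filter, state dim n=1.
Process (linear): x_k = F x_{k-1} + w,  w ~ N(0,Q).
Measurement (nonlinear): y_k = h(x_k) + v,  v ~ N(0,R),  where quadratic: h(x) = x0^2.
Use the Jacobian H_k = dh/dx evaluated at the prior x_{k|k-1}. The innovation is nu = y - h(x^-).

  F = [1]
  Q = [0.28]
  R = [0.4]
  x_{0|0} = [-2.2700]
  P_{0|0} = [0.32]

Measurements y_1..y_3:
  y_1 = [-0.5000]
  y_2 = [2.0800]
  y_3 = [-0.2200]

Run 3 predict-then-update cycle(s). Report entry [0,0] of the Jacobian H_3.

step 1: x^-=[-2.2700]  P^-=[0.6000]  H_jac=[-4.5400]  S=[12.7670]  K=[-0.2134]  nu=[-5.6529]  x^+=[-1.0639]  P^+=[0.0188]
step 2: x^-=[-1.0639]  P^-=[0.2988]  H_jac=[-2.1278]  S=[1.7528]  K=[-0.3627]  nu=[0.9482]  x^+=[-1.4078]  P^+=[0.0682]
step 3: x^-=[-1.4078]  P^-=[0.3482]  H_jac=[-2.8156]  S=[3.1603]  K=[-0.3102]  nu=[-2.2019]  x^+=[-0.7247]  P^+=[0.0441]

H_jac[0,0] = -2.8156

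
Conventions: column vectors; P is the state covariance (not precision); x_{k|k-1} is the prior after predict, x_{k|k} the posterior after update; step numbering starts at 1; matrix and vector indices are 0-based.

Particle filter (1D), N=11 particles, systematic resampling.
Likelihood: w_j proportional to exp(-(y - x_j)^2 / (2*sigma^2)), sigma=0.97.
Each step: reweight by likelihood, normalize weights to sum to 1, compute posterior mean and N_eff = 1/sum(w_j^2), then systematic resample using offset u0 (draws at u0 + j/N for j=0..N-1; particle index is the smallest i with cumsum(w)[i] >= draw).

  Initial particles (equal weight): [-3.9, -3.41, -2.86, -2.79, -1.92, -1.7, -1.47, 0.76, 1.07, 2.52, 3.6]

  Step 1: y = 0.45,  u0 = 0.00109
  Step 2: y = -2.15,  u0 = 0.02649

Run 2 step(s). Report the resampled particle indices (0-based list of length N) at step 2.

step 1: w=[0.0000, 0.0002, 0.0014, 0.0018, 0.0234, 0.0397, 0.0654, 0.4404, 0.3778, 0.0475, 0.0024]  mean=0.6493  Neff=2.8953  idx=[2, 6, 7, 7, 7, 7, 7, 8, 8, 8, 8]
step 2: w=[0.4726, 0.4831, 0.0069, 0.0069, 0.0069, 0.0069, 0.0069, 0.0025, 0.0025, 0.0025, 0.0025]  mean=-2.0249  Neff=2.1882  idx=[0, 0, 0, 0, 0, 1, 1, 1, 1, 1, 1]

resampled_idx = [0, 0, 0, 0, 0, 1, 1, 1, 1, 1, 1]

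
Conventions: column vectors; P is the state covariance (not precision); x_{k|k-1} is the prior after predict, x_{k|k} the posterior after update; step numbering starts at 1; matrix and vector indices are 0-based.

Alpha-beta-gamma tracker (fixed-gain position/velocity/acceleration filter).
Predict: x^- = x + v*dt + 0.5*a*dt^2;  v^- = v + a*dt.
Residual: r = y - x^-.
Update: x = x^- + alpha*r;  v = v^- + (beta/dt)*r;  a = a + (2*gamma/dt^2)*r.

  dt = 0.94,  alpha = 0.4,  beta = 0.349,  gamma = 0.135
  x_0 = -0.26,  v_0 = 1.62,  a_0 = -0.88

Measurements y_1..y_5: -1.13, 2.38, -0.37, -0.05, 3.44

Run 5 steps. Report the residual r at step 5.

step 1: x_pred=0.8740  r=-2.0040  x^+=0.0724  v^+=0.0488  a^+=-1.4924
step 2: x_pred=-0.5411  r=2.9211  x^+=0.6273  v^+=-0.2695  a^+=-0.5998
step 3: x_pred=0.1090  r=-0.4790  x^+=-0.0826  v^+=-1.0112  a^+=-0.7461
step 4: x_pred=-1.3627  r=1.3127  x^+=-0.8376  v^+=-1.2251  a^+=-0.3450
step 5: x_pred=-2.1417  r=5.5817  x^+=0.0910  v^+=0.5229  a^+=1.3606

resid = 5.5817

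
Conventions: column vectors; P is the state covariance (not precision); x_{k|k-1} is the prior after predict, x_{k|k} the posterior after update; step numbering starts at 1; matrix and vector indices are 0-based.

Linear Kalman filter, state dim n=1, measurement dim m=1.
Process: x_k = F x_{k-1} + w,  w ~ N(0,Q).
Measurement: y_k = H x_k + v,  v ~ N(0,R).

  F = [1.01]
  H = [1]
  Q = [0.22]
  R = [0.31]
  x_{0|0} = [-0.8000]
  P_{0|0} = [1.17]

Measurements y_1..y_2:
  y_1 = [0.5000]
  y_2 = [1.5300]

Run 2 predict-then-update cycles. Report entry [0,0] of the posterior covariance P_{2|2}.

P_post[0,0] = 0.1883

step 1: x^-=[-0.8080]  P^-=[1.4135]  S=[1.7235]  K=[0.8201]  nu=[1.3080]  x^+=[0.2647]  P^+=[0.2542]
step 2: x^-=[0.2674]  P^-=[0.4794]  S=[0.7894]  K=[0.6073]  nu=[1.2626]  x^+=[1.0341]  P^+=[0.1883]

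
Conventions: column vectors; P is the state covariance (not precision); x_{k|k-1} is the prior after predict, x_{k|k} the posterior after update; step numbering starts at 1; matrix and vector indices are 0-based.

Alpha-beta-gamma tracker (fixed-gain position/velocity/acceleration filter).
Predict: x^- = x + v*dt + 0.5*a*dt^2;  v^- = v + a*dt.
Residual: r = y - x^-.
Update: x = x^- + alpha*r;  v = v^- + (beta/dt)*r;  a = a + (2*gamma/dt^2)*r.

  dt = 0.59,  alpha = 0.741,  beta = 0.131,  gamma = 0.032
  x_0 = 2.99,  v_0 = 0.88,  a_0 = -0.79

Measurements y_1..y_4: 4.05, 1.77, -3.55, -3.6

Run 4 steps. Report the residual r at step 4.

step 1: x_pred=3.3717  r=0.6783  x^+=3.8743  v^+=0.5645  a^+=-0.6653
step 2: x_pred=4.0916  r=-2.3216  x^+=2.3713  v^+=-0.3435  a^+=-1.0921
step 3: x_pred=1.9785  r=-5.5285  x^+=-2.1181  v^+=-2.2154  a^+=-2.1086
step 4: x_pred=-3.7922  r=0.1922  x^+=-3.6498  v^+=-3.4168  a^+=-2.0732

resid = 0.1922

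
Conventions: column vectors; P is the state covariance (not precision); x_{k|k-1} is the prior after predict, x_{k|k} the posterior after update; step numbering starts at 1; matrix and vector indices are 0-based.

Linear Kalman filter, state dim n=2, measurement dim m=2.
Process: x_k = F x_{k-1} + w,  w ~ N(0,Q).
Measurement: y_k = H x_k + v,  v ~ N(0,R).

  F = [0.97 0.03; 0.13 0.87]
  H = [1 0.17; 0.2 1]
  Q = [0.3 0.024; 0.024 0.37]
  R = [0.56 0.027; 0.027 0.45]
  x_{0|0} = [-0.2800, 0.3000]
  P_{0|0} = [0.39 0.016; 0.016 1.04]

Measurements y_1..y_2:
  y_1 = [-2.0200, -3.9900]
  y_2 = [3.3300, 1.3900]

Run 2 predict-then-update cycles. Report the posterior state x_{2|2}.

step 1: x^-=[-0.2626, 0.2246]  P^-=[0.6688 0.1139; 0.1139 1.1674]  S=[1.3013 0.4770; 0.4770 1.6897]  K=[0.5300 -0.0030; -0.0203 0.7101]  nu=[-1.7956, -4.1621]  x^+=[-1.2016, -2.6945]  P^+=[0.3049 -0.0480; -0.0480 0.3286]
step 2: x^-=[-1.2463, -2.5004]  P^-=[0.5843 0.0303; 0.0303 0.6130]  S=[1.1724 0.2794; 0.2794 1.0985]  K=[0.5013 0.0065; -0.0208 0.5689]  nu=[5.0014, 4.1397]  x^+=[1.2876, -0.2498]  P^+=[0.2879 -0.0411; -0.0411 0.2636]

x_post = [1.2876, -0.2498]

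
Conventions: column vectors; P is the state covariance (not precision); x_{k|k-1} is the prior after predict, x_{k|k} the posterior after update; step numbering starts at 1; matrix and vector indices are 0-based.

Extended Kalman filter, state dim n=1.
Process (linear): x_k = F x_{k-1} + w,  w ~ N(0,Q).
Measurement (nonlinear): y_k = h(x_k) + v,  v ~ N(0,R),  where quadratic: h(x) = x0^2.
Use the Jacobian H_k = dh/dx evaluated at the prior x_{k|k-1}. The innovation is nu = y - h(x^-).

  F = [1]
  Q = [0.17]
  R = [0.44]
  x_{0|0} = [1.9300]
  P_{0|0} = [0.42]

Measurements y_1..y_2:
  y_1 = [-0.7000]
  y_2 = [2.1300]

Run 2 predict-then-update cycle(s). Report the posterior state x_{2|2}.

step 1: x^-=[1.9300]  P^-=[0.5900]  H_jac=[3.8600]  S=[9.2308]  K=[0.2467]  nu=[-4.4249]  x^+=[0.8383]  P^+=[0.0281]
step 2: x^-=[0.8383]  P^-=[0.1981]  H_jac=[1.6766]  S=[0.9969]  K=[0.3332]  nu=[1.4273]  x^+=[1.3139]  P^+=[0.0874]

x_post = [1.3139]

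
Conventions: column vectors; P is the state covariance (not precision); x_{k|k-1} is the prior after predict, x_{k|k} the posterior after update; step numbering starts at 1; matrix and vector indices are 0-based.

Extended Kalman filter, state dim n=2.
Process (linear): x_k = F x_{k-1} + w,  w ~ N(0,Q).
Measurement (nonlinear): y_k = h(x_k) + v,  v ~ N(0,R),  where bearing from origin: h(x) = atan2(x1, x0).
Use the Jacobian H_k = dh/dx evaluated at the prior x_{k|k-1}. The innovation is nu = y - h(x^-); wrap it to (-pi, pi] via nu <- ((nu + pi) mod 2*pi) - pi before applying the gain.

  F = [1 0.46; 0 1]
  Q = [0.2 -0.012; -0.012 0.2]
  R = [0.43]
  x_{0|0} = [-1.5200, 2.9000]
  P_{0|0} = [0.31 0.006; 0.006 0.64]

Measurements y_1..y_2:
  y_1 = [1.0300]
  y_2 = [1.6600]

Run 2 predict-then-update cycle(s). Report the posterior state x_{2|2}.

step 1: x^-=[-0.1860, 2.9000]  P^-=[0.6509 0.2884; 0.2884 0.8400]  H_jac=[-0.3434 -0.0220]  S=[0.5115]  K=[-0.4494; -0.2298]  nu=[-0.6048]  x^+=[0.0858, 3.0390]  P^+=[0.5476 0.2356; 0.2356 0.8130]
step 2: x^-=[1.4838, 3.0390]  P^-=[1.1364 0.5975; 0.5975 1.0130]  H_jac=[-0.2657 0.1297]  S=[0.4861]  K=[-0.4617; -0.0563]  nu=[0.5434]  x^+=[1.2329, 3.0084]  P^+=[1.0328 0.5849; 0.5849 1.0115]

x_post = [1.2329, 3.0084]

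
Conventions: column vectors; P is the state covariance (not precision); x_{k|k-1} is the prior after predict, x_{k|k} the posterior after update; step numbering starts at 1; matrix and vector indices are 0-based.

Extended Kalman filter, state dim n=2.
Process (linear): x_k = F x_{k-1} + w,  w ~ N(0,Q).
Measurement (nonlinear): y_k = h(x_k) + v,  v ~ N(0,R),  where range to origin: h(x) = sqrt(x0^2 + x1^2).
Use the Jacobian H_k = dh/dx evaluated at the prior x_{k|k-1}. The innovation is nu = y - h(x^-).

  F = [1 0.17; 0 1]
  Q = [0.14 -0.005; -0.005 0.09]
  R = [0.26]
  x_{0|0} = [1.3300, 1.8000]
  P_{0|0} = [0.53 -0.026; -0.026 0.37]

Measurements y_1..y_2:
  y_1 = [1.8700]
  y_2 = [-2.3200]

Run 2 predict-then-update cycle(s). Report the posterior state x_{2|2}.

x_post = [-0.4929, 0.0861]

step 1: x^-=[1.6360, 1.8000]  P^-=[0.6719 0.0319; 0.0319 0.4600]  H_jac=[0.6726 0.7400]  S=[0.8476]  K=[0.5610; 0.4269]  nu=[-0.5624]  x^+=[1.3205, 1.5599]  P^+=[0.4051 -0.1711; -0.1711 0.3055]
step 2: x^-=[1.5857, 1.5599]  P^-=[0.4958 -0.1242; -0.1242 0.3955]  H_jac=[0.7129 0.7013]  S=[0.5823]  K=[0.4574; 0.3243]  nu=[-4.5443]  x^+=[-0.4929, 0.0861]  P^+=[0.3739 -0.2105; -0.2105 0.3343]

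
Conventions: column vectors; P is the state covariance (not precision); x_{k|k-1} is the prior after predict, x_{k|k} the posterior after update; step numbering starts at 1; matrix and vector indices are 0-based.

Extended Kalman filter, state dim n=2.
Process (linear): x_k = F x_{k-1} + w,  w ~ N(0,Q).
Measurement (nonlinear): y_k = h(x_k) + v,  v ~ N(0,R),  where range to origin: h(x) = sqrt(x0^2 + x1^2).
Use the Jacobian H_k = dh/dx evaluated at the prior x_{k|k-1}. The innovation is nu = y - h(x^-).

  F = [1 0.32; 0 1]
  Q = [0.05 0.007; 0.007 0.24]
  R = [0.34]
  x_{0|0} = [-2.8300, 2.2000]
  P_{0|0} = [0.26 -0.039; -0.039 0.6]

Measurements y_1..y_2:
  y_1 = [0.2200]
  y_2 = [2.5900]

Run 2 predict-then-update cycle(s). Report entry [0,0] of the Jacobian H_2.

step 1: x^-=[-2.1260, 2.2000]  P^-=[0.3465 0.1600; 0.1600 0.8400]  H_jac=[-0.6949 0.7191]  S=[0.7818]  K=[-0.1608; 0.6304]  nu=[-2.8394]  x^+=[-1.6694, 0.4100]  P^+=[0.3263 0.2393; 0.2393 0.5293]
step 2: x^-=[-1.5382, 0.4100]  P^-=[0.5836 0.4156; 0.4156 0.7693]  H_jac=[-0.9663 0.2575]  S=[0.7291]  K=[-0.6267; -0.2791]  nu=[0.9981]  x^+=[-2.1637, 0.1314]  P^+=[0.2973 0.2881; 0.2881 0.7125]

H_jac[0,0] = -0.9663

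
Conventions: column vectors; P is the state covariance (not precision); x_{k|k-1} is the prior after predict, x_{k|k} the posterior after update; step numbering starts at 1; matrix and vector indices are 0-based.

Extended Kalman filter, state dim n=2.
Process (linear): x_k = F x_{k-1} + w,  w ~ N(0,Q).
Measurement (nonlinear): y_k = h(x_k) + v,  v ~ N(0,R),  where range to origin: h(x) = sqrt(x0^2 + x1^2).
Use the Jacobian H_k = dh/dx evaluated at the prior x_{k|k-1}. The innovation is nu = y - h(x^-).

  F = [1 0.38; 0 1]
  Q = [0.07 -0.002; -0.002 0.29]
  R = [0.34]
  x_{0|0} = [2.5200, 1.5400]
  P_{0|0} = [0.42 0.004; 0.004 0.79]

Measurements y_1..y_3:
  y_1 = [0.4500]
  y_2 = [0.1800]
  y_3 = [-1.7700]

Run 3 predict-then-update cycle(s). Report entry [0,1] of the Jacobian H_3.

H_jac[0,1] = -0.2906

step 1: x^-=[3.1052, 1.5400]  P^-=[0.6071 0.3022; 0.3022 1.0800]  H_jac=[0.8959 0.4443]  S=[1.2810]  K=[0.5294; 0.5859]  nu=[-3.0161]  x^+=[1.5085, -0.2272]  P^+=[0.2481 -0.0951; -0.0951 0.6402]
step 2: x^-=[1.4222, -0.2272]  P^-=[0.3382 0.1461; 0.1461 0.9302]  H_jac=[0.9875 -0.1577]  S=[0.6474]  K=[0.4803; -0.0037]  nu=[-1.2602]  x^+=[0.8169, -0.2225]  P^+=[0.1889 0.1473; 0.1473 0.9302]
step 3: x^-=[0.7324, -0.2225]  P^-=[0.5052 0.4988; 0.4988 1.2202]  H_jac=[0.9568 -0.2906]  S=[0.6282]  K=[0.5387; 0.1952]  nu=[-2.5354]  x^+=[-0.6335, -0.7174]  P^+=[0.3229 0.4327; 0.4327 1.1963]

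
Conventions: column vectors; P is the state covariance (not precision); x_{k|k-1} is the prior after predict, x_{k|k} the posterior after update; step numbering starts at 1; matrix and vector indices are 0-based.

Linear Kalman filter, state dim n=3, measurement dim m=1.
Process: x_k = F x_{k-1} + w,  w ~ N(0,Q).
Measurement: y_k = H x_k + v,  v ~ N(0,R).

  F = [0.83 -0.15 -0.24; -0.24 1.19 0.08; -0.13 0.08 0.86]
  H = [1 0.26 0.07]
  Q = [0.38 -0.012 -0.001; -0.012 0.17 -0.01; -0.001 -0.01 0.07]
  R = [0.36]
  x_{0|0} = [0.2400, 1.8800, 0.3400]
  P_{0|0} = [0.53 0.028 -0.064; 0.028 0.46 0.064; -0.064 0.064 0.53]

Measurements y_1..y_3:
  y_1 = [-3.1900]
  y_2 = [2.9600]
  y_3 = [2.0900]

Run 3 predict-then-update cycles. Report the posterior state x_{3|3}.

x_post = [0.7639, 2.8488, 0.3259]

step 1: x^-=[-0.1644, 2.2068, 0.4116]  P^-=[0.8091 -0.2082 -0.2279; -0.2082 0.8540 0.1617; -0.2279 0.1617 0.4964]  S=[1.0950]  K=[0.6749; 0.0230; -0.1380]  nu=[-3.6282]  x^+=[-2.6131, 2.1234, 0.9121]  P^+=[0.3103 -0.2252 -0.1259; -0.2252 0.8534 0.1652; -0.1259 0.1652 0.4756]
step 2: x^-=[-2.7063, 3.2270, 1.2940]  P^-=[0.7585 -0.5306 -0.2805; -0.5306 1.5643 0.3502; -0.2805 0.3502 0.4880]  S=[0.9242]  K=[0.6502; -0.1075; -0.1680]  nu=[4.7367]  x^+=[0.3734, 2.7179, 0.4981]  P^+=[0.3678 -0.4660 -0.1795; -0.4660 1.5536 0.3335; -0.1795 0.3335 0.4619]
step 3: x^-=[-0.2173, 3.1846, 0.5973]  P^-=[0.9065 -0.9700 -0.3779; -0.9700 2.7308 0.6446; -0.3779 0.6446 0.5235]  S=[0.9198]  K=[0.6826; -0.2336; -0.1888]  nu=[1.4375]  x^+=[0.7639, 2.8488, 0.3259]  P^+=[0.4779 -0.8233 -0.2594; -0.8233 2.6806 0.6040; -0.2594 0.6040 0.4907]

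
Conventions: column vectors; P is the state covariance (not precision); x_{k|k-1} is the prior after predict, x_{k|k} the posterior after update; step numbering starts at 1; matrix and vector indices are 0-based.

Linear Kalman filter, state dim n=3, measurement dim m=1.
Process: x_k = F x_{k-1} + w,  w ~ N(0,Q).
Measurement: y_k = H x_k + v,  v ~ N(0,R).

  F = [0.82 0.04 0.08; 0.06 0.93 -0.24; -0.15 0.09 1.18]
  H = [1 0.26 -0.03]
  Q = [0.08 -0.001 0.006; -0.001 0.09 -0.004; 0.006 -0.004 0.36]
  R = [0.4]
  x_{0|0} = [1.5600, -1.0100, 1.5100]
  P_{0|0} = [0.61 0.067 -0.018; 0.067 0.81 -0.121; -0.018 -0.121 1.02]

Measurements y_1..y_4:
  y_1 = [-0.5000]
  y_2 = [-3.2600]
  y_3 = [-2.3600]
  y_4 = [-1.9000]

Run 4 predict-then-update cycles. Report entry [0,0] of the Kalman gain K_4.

K[0,0] = 0.2350

step 1: x^-=[1.3596, -1.2081, 1.4569]  P^-=[0.4992 0.0864 0.0109; 0.0864 0.9135 -0.3716; 0.0109 -0.3716 1.7794]  S=[1.0127]  K=[0.5149; 0.3309; -0.1373]  nu=[-1.5018]  x^+=[0.5864, -1.7050, 1.6631]  P^+=[0.2308 -0.0861 0.0825; -0.0861 0.8026 -0.3256; 0.0825 -0.3256 1.7603]
step 2: x^-=[0.5457, -1.9497, 1.7211]  P^-=[0.2508 -0.0964 0.2020; -0.0964 1.0198 -0.7674; 0.2020 -0.7674 2.7267]  S=[0.6720]  K=[0.3270; 0.2854; -0.1180]  nu=[-3.2471]  x^+=[-0.5161, -2.8764, 2.1044]  P^+=[0.1790 -0.1591 0.2279; -0.1591 0.9651 -0.7447; 0.2279 -0.7447 2.7173]
step 3: x^-=[-0.3699, -3.2110, 2.3017]  P^-=[0.2340 -0.2222 0.4105; -0.2222 1.3900 -1.4499; 0.4105 -1.4499 3.9209]  S=[0.6139]  K=[0.2670; 0.2976; -0.1370]  nu=[-1.0862]  x^+=[-0.6599, -3.5343, 2.4505]  P^+=[0.1902 -0.2710 0.4329; -0.2710 1.3356 -1.4248; 0.4329 -1.4248 3.9093]
step 4: x^-=[-0.4864, -3.9146, 2.6725]  P^-=[0.2650 -0.3998 0.6743; -0.3998 2.0644 -2.4513; 0.6743 -2.4513 5.3699]  S=[0.5993]  K=[0.2350; 0.3513; -0.2072]  nu=[-0.3156]  x^+=[-0.5606, -4.0255, 2.7379]  P^+=[0.2319 -0.4492 0.7035; -0.4492 1.9904 -2.4077; 0.7035 -2.4077 5.3442]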